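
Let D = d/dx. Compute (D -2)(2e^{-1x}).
- 6 e^{- x}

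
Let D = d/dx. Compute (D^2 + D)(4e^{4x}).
80 e^{4 x}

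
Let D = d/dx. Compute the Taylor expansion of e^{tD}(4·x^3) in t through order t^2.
4 x \left(3 t^{2} + 3 t x + x^{2}\right)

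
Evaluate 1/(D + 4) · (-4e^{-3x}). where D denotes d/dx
- 4 e^{- 3 x}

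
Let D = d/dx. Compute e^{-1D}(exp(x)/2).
\frac{e^{x - 1}}{2}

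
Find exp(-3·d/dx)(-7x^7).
- 7 x^{7} + 147 x^{6} - 1323 x^{5} + 6615 x^{4} - 19845 x^{3} + 35721 x^{2} - 35721 x + 15309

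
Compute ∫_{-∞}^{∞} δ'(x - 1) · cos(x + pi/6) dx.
\sin{\left(\frac{\pi}{6} + 1 \right)}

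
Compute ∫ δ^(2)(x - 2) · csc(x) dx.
\left(2 \cot^{2}{\left(2 \right)} + 1\right) \csc{\left(2 \right)}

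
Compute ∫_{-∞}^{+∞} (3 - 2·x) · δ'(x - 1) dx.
2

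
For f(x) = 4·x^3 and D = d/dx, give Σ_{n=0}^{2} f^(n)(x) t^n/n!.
4 x \left(3 t^{2} + 3 t x + x^{2}\right)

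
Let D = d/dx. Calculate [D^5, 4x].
20D^{4}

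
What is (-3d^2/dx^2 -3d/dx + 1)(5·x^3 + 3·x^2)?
5 x^{3} - 42 x^{2} - 108 x - 18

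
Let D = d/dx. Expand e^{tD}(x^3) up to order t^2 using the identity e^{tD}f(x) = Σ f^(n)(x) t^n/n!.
x \left(3 t^{2} + 3 t x + x^{2}\right)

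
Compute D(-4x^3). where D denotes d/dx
- 12 x^{2}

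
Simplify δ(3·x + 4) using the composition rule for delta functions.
\frac{\delta(x + 4/3)}{3}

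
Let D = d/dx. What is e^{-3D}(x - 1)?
x - 4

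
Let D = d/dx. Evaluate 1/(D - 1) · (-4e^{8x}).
- \frac{4 e^{8 x}}{7}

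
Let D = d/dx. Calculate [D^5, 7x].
35D^{4}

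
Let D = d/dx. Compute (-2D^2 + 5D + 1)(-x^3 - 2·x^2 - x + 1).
- x^{3} - 17 x^{2} - 9 x + 4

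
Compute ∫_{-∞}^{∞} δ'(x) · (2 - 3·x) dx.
3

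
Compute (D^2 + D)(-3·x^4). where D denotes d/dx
12 x^{2} \left(- x - 3\right)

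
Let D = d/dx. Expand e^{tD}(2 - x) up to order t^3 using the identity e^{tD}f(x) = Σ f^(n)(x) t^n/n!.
- t - x + 2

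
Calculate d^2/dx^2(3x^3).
18 x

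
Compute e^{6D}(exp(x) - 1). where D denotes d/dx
e^{x + 6} - 1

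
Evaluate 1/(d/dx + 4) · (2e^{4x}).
\frac{e^{4 x}}{4}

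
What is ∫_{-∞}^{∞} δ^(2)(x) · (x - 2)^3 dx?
-12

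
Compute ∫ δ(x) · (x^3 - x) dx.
0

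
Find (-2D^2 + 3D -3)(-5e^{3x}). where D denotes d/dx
60 e^{3 x}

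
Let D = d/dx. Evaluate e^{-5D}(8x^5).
8 x^{5} - 200 x^{4} + 2000 x^{3} - 10000 x^{2} + 25000 x - 25000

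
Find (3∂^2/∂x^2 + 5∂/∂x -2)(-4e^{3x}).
- 160 e^{3 x}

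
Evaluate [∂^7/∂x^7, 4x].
28\frac{d^{6}}{dx^{6}}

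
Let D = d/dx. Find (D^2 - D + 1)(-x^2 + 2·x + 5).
- x^{2} + 4 x + 1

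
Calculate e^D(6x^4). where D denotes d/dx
6 x^{4} + 24 x^{3} + 36 x^{2} + 24 x + 6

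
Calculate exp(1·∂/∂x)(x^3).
x^{3} + 3 x^{2} + 3 x + 1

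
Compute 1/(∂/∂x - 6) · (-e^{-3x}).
\frac{e^{- 3 x}}{9}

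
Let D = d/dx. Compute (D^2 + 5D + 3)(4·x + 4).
12 x + 32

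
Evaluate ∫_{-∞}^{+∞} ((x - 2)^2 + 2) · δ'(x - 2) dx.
0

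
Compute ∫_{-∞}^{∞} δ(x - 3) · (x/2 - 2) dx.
- \frac{1}{2}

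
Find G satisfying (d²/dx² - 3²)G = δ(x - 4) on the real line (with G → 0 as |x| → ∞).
-\frac{e^{-3|x - 4|}}{6}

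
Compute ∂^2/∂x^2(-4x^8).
- 224 x^{6}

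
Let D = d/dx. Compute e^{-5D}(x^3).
x^{3} - 15 x^{2} + 75 x - 125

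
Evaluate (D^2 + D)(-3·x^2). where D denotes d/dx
- 6 x - 6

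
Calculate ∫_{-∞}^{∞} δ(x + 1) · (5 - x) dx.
6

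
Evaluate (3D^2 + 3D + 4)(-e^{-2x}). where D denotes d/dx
- 10 e^{- 2 x}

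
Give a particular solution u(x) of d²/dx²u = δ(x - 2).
\frac{|x - 2|}{2}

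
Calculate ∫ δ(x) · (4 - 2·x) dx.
4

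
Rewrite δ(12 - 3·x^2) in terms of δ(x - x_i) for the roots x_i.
\frac{\delta(x - 2) + \delta(x + 2)}{12}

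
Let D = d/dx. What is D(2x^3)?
6 x^{2}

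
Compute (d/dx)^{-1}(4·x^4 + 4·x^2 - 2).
\frac{4 x^{5}}{5} + \frac{4 x^{3}}{3} - 2 x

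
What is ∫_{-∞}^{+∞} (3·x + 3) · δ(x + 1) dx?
0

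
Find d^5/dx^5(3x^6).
2160 x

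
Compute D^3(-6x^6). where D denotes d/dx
- 720 x^{3}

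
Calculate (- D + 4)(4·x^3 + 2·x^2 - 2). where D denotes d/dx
16 x^{3} - 4 x^{2} - 4 x - 8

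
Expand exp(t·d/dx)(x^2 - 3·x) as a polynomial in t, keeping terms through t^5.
t^{2} + t \left(2 x - 3\right) + x^{2} - 3 x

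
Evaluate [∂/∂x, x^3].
3 x^{2}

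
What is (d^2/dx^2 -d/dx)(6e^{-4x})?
120 e^{- 4 x}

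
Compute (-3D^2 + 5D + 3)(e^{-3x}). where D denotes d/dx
- 39 e^{- 3 x}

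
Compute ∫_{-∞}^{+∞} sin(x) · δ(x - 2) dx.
\sin{\left(2 \right)}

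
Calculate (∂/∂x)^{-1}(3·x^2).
x^{3}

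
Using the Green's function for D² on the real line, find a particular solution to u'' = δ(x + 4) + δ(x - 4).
\frac{|x + 4|}{2} + \frac{|x - 4|}{2}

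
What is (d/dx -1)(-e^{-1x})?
2 e^{- x}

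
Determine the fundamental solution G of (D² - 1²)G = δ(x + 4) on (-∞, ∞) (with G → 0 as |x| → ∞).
-\frac{e^{-|x + 4|}}{2}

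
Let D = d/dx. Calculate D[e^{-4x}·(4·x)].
4 \left(1 - 4 x\right) e^{- 4 x}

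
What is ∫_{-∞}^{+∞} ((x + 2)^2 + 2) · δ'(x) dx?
-4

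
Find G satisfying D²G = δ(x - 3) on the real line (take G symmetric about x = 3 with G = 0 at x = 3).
\frac{|x - 3|}{2}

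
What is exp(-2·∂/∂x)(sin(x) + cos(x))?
\sqrt{2} \cos{\left(- x + \frac{\pi}{4} + 2 \right)}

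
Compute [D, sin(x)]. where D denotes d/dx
\cos{\left(x \right)}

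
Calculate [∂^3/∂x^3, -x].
-3\frac{d^{2}}{dx^{2}}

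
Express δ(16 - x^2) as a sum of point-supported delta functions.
\frac{\delta(x - 4) + \delta(x + 4)}{8}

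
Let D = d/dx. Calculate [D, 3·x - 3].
3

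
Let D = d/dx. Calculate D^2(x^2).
2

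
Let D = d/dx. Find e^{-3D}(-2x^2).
- 2 x^{2} + 12 x - 18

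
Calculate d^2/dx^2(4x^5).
80 x^{3}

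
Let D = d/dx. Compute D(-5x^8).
- 40 x^{7}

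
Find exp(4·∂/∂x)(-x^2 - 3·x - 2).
- x^{2} - 11 x - 30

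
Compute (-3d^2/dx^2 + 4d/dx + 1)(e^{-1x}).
- 6 e^{- x}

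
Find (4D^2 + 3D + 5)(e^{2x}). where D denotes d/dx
27 e^{2 x}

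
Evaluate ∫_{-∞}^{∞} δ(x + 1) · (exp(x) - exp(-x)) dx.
- 2 \sinh{\left(1 \right)}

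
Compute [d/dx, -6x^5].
- 30 x^{4}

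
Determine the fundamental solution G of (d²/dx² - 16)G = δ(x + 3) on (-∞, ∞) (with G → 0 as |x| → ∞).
-\frac{e^{-4|x + 3|}}{8}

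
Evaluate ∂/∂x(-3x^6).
- 18 x^{5}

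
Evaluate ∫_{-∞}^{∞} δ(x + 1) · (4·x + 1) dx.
-3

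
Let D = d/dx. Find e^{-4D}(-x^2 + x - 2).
- x^{2} + 9 x - 22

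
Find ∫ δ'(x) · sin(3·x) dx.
-3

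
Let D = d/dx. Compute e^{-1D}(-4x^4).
- 4 x^{4} + 16 x^{3} - 24 x^{2} + 16 x - 4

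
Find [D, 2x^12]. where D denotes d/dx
24 x^{11}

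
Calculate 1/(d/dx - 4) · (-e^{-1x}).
\frac{e^{- x}}{5}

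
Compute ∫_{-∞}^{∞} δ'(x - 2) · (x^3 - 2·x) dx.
-10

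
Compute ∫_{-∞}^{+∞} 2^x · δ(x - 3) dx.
8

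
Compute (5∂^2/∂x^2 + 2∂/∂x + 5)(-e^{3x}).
- 56 e^{3 x}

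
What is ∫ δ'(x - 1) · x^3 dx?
-3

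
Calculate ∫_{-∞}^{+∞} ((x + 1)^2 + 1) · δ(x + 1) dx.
1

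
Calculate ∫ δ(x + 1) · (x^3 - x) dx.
0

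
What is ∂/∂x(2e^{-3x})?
- 6 e^{- 3 x}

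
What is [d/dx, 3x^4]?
12 x^{3}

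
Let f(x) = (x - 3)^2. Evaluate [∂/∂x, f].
2 x - 6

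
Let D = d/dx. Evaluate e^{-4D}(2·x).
2 x - 8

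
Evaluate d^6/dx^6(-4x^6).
-2880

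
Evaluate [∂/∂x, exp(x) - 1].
e^{x}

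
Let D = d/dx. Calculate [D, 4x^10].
40 x^{9}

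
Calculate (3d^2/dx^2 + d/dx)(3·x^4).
12 x^{2} \left(x + 9\right)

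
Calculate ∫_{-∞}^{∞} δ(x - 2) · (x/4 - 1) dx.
- \frac{1}{2}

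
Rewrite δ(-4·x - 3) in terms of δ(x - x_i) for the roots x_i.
\frac{\delta(x + 3/4)}{4}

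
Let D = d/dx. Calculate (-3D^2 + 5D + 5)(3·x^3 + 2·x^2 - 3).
15 x^{3} + 55 x^{2} - 34 x - 27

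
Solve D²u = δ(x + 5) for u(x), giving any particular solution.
\frac{|x + 5|}{2}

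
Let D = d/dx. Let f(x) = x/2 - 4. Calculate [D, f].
\frac{1}{2}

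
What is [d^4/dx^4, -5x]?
-20\frac{d^{3}}{dx^{3}}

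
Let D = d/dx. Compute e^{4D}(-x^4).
- x^{4} - 16 x^{3} - 96 x^{2} - 256 x - 256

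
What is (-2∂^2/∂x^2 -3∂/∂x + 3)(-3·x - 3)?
- 9 x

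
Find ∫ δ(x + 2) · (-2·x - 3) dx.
1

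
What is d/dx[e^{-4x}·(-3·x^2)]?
6 x \left(2 x - 1\right) e^{- 4 x}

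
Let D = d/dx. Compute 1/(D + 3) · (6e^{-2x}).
6 e^{- 2 x}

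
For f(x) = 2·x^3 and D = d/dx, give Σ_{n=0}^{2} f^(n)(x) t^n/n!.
2 x \left(3 t^{2} + 3 t x + x^{2}\right)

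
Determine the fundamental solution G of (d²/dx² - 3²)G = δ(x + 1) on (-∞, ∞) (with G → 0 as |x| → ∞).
-\frac{e^{-3|x + 1|}}{6}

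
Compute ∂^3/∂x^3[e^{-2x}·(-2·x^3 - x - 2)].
8 \left(2 x^{3} - 9 x^{2} + 10 x - 1\right) e^{- 2 x}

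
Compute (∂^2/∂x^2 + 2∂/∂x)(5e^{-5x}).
75 e^{- 5 x}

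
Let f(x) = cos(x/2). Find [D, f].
- \frac{\sin{\left(\frac{x}{2} \right)}}{2}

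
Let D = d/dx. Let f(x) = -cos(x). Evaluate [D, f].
\sin{\left(x \right)}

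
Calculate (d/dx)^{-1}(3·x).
\frac{3 x^{2}}{2}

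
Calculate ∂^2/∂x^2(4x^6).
120 x^{4}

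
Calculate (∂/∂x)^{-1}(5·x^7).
\frac{5 x^{8}}{8}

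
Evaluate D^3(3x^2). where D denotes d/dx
0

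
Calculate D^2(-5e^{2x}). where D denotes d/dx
- 20 e^{2 x}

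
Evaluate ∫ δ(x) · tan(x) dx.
0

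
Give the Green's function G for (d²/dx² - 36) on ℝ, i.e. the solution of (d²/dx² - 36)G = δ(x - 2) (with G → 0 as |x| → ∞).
-\frac{e^{-6|x - 2|}}{12}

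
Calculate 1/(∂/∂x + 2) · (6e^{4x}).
e^{4 x}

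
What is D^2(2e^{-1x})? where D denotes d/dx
2 e^{- x}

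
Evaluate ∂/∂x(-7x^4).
- 28 x^{3}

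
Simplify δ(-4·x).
\frac{\delta(x)}{4}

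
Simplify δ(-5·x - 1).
\frac{\delta(x + 1/5)}{5}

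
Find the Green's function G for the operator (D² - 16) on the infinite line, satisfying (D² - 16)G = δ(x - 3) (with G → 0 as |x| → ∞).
-\frac{e^{-4|x - 3|}}{8}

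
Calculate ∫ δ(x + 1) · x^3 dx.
-1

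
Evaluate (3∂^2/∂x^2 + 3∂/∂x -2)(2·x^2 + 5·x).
- 4 x^{2} + 2 x + 27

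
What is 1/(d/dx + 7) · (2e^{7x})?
\frac{e^{7 x}}{7}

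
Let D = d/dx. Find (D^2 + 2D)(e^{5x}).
35 e^{5 x}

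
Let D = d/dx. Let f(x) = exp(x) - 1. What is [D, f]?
e^{x}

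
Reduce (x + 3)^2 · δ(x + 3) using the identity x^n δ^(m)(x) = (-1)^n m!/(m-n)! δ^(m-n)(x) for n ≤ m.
0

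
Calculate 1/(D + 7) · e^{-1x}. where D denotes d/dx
\frac{e^{- x}}{6}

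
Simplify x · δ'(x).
-\delta(x)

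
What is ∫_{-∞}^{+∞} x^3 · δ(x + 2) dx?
-8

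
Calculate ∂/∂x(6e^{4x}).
24 e^{4 x}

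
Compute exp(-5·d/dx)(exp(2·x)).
e^{2 x - 10}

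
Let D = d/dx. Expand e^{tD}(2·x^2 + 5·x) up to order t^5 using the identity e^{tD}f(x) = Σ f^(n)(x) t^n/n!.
2 t^{2} + t \left(4 x + 5\right) + 2 x^{2} + 5 x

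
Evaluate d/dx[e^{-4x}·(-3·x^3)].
x^{2} \left(12 x - 9\right) e^{- 4 x}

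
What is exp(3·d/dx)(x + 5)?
x + 8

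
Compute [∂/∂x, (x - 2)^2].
2 x - 4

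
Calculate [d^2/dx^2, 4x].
8\frac{d}{dx}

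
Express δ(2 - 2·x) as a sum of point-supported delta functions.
\frac{\delta(x - 1)}{2}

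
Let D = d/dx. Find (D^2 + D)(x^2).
2 x + 2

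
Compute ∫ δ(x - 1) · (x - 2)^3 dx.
-1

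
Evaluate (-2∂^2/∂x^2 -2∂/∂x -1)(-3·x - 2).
3 x + 8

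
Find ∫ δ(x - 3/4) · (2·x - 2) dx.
- \frac{1}{2}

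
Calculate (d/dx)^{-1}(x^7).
\frac{x^{8}}{8}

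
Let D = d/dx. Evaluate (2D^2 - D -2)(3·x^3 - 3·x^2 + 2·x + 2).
- 6 x^{3} - 3 x^{2} + 38 x - 18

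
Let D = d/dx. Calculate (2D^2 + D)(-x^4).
4 x^{2} \left(- x - 6\right)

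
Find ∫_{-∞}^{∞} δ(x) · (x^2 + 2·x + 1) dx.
1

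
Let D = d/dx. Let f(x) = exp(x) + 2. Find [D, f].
e^{x}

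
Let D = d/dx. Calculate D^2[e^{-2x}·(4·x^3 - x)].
4 \left(4 x^{3} - 12 x^{2} + 5 x + 1\right) e^{- 2 x}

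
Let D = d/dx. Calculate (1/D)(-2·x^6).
- \frac{2 x^{7}}{7}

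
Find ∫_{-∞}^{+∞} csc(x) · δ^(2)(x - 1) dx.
\left(2 \cot^{2}{\left(1 \right)} + 1\right) \csc{\left(1 \right)}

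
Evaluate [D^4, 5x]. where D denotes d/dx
20D^{3}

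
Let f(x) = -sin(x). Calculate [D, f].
- \cos{\left(x \right)}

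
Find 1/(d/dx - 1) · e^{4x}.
\frac{e^{4 x}}{3}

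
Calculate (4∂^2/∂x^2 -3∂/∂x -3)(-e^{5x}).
- 82 e^{5 x}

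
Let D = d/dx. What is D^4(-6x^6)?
- 2160 x^{2}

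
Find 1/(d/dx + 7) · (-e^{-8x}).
e^{- 8 x}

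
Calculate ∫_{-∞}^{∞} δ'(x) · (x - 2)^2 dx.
4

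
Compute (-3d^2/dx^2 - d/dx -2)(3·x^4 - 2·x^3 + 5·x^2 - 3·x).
- 6 x^{4} - 8 x^{3} - 112 x^{2} + 32 x - 27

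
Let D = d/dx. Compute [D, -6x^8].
- 48 x^{7}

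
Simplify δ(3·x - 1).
\frac{\delta(x - 1/3)}{3}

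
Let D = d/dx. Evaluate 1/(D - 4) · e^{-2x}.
- \frac{e^{- 2 x}}{6}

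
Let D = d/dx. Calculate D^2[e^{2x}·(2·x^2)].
\left(8 x^{2} + 16 x + 4\right) e^{2 x}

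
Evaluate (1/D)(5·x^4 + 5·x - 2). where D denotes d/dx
x^{5} + \frac{5 x^{2}}{2} - 2 x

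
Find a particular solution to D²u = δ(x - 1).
\frac{|x - 1|}{2}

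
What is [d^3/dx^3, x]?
3\frac{d^{2}}{dx^{2}}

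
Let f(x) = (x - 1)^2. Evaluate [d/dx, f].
2 x - 2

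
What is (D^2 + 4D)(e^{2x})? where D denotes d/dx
12 e^{2 x}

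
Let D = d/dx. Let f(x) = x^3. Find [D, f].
3 x^{2}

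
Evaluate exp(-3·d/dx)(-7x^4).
- 7 x^{4} + 84 x^{3} - 378 x^{2} + 756 x - 567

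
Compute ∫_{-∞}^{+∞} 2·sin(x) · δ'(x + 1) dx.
- 2 \cos{\left(1 \right)}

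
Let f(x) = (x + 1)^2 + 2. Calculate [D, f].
2 x + 2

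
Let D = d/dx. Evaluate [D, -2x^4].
- 8 x^{3}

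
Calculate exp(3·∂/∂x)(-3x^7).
- 3 x^{7} - 63 x^{6} - 567 x^{5} - 2835 x^{4} - 8505 x^{3} - 15309 x^{2} - 15309 x - 6561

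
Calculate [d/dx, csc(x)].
- \cot{\left(x \right)} \csc{\left(x \right)}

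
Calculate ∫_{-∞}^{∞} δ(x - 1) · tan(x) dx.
\tan{\left(1 \right)}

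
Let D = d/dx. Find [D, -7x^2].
- 14 x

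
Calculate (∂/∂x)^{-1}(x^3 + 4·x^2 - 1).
\frac{x^{4}}{4} + \frac{4 x^{3}}{3} - x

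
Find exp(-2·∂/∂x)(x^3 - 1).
x^{3} - 6 x^{2} + 12 x - 9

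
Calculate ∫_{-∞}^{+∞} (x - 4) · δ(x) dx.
-4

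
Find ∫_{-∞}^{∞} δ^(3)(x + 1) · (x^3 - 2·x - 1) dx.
-6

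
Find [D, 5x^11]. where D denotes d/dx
55 x^{10}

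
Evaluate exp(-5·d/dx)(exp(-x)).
e^{5 - x}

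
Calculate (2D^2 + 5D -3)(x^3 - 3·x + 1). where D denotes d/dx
- 3 x^{3} + 15 x^{2} + 21 x - 18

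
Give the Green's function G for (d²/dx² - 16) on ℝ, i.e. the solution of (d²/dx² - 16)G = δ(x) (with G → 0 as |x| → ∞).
-\frac{e^{-4|x|}}{8}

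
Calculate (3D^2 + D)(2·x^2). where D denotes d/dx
4 x + 12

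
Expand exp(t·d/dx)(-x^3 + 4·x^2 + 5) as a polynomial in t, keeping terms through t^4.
- t^{3} - t^{2} \left(3 x - 4\right) - t x \left(3 x - 8\right) - x^{3} + 4 x^{2} + 5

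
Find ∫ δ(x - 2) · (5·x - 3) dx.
7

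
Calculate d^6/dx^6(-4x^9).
- 241920 x^{3}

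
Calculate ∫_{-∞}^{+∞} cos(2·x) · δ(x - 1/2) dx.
\cos{\left(1 \right)}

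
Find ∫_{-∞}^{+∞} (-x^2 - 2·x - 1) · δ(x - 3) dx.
-16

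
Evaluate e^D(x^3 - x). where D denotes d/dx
x \left(x^{2} + 3 x + 2\right)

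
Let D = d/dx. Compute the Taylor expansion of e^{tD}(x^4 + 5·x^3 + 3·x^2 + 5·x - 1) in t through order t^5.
t^{4} + t^{3} \left(4 x + 5\right) + t^{2} \left(6 x^{2} + 15 x + 3\right) + t \left(4 x^{3} + 15 x^{2} + 6 x + 5\right) + x^{4} + 5 x^{3} + 3 x^{2} + 5 x - 1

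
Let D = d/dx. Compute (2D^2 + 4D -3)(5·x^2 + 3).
- 15 x^{2} + 40 x + 11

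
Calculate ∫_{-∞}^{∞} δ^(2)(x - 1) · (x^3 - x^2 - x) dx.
4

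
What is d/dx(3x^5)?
15 x^{4}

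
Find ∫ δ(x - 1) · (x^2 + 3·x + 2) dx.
6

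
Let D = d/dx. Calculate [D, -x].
-1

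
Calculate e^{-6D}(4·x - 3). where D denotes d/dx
4 x - 27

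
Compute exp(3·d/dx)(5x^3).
5 x^{3} + 45 x^{2} + 135 x + 135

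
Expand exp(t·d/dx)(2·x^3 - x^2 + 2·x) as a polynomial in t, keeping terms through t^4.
2 t^{3} + t^{2} \left(6 x - 1\right) + 2 t \left(3 x^{2} - x + 1\right) + 2 x^{3} - x^{2} + 2 x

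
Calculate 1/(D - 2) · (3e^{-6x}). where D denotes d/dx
- \frac{3 e^{- 6 x}}{8}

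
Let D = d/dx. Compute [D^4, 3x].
12D^{3}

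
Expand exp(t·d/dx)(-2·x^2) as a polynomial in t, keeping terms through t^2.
- 2 t^{2} - 4 t x - 2 x^{2}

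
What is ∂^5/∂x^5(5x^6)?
3600 x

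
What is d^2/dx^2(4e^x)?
4 e^{x}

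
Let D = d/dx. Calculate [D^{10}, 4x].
40D^{9}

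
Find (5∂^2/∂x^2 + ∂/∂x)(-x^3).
3 x \left(- x - 10\right)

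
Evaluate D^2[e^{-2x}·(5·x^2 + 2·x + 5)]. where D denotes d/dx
2 \left(10 x^{2} - 16 x + 11\right) e^{- 2 x}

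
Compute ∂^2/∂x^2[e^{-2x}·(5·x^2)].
10 \left(2 x^{2} - 4 x + 1\right) e^{- 2 x}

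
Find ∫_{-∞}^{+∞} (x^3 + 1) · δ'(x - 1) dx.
-3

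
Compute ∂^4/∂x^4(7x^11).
55440 x^{7}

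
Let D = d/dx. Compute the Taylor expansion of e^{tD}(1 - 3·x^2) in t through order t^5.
- 3 t^{2} - 6 t x - 3 x^{2} + 1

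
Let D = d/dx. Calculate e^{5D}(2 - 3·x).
- 3 x - 13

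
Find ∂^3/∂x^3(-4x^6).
- 480 x^{3}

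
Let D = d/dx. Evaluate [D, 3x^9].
27 x^{8}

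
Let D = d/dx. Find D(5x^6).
30 x^{5}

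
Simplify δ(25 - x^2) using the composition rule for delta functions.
\frac{\delta(x - 5) + \delta(x + 5)}{10}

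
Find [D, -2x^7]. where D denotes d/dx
- 14 x^{6}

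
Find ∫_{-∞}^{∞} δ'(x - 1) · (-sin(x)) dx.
\cos{\left(1 \right)}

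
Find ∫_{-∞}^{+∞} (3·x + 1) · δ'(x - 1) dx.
-3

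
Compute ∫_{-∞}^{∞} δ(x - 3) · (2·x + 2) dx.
8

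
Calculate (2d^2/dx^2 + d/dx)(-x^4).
4 x^{2} \left(- x - 6\right)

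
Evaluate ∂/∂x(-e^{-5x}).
5 e^{- 5 x}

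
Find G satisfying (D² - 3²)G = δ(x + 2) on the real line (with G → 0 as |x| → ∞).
-\frac{e^{-3|x + 2|}}{6}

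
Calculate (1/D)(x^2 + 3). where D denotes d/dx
\frac{x^{3}}{3} + 3 x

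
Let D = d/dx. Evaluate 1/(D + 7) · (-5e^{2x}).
- \frac{5 e^{2 x}}{9}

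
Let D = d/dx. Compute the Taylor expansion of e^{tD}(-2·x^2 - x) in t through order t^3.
- 2 t^{2} - t \left(4 x + 1\right) - 2 x^{2} - x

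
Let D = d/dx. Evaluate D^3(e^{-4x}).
- 64 e^{- 4 x}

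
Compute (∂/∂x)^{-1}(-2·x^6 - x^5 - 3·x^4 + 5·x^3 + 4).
- \frac{2 x^{7}}{7} - \frac{x^{6}}{6} - \frac{3 x^{5}}{5} + \frac{5 x^{4}}{4} + 4 x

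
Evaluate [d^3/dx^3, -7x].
-21\frac{d^{2}}{dx^{2}}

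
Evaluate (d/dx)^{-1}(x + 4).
\frac{x^{2}}{2} + 4 x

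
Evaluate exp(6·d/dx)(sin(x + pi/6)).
\sin{\left(x + \frac{\pi}{6} + 6 \right)}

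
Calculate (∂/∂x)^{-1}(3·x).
\frac{3 x^{2}}{2}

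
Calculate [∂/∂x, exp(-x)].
- e^{- x}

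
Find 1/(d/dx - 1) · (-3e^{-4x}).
\frac{3 e^{- 4 x}}{5}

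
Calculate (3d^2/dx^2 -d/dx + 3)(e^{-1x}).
7 e^{- x}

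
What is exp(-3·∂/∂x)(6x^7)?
6 x^{7} - 126 x^{6} + 1134 x^{5} - 5670 x^{4} + 17010 x^{3} - 30618 x^{2} + 30618 x - 13122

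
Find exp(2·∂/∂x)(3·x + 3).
3 x + 9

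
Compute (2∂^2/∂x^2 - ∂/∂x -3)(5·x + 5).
- 15 x - 20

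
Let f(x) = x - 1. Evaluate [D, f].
1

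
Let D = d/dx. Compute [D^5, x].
5D^{4}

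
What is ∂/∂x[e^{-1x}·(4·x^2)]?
4 x \left(2 - x\right) e^{- x}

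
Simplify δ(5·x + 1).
\frac{\delta(x + 1/5)}{5}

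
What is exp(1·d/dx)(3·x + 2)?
3 x + 5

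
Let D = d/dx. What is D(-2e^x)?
- 2 e^{x}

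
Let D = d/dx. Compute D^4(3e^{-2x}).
48 e^{- 2 x}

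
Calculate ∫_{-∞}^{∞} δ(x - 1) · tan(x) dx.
\tan{\left(1 \right)}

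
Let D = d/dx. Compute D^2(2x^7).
84 x^{5}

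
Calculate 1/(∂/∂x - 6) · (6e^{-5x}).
- \frac{6 e^{- 5 x}}{11}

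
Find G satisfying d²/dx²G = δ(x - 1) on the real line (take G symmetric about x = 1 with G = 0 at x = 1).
\frac{|x - 1|}{2}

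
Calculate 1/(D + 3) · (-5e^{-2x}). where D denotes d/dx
- 5 e^{- 2 x}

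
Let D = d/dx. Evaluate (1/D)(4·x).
2 x^{2}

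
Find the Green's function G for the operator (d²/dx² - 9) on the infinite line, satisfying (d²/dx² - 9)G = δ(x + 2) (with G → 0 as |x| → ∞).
-\frac{e^{-3|x + 2|}}{6}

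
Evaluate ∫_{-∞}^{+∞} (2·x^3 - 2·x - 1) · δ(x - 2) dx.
11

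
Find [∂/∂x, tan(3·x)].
\frac{3}{\cos^{2}{\left(3 x \right)}}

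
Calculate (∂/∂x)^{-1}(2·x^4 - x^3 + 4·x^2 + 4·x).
\frac{2 x^{5}}{5} - \frac{x^{4}}{4} + \frac{4 x^{3}}{3} + 2 x^{2}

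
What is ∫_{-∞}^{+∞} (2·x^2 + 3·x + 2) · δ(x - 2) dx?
16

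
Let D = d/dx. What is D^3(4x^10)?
2880 x^{7}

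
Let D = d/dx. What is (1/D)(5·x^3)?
\frac{5 x^{4}}{4}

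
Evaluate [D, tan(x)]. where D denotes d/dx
\frac{1}{\cos^{2}{\left(x \right)}}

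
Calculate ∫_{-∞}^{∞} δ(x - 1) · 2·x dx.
2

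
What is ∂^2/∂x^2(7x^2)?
14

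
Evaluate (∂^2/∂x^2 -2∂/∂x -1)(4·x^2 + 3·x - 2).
- 4 x^{2} - 19 x + 4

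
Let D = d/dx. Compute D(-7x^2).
- 14 x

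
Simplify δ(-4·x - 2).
\frac{\delta(x + 1/2)}{4}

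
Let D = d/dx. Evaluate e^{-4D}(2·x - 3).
2 x - 11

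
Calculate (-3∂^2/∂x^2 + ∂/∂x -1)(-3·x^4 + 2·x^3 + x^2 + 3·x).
3 x^{4} - 14 x^{3} + 113 x^{2} - 37 x - 3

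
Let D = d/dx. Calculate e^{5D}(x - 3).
x + 2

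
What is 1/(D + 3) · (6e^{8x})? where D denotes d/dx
\frac{6 e^{8 x}}{11}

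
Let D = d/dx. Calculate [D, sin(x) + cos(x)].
- \sin{\left(x \right)} + \cos{\left(x \right)}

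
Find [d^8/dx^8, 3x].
24\frac{d^{7}}{dx^{7}}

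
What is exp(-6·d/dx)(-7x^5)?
- 7 x^{5} + 210 x^{4} - 2520 x^{3} + 15120 x^{2} - 45360 x + 54432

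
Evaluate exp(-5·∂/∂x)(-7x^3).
- 7 x^{3} + 105 x^{2} - 525 x + 875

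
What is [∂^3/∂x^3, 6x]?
18\frac{d^{2}}{dx^{2}}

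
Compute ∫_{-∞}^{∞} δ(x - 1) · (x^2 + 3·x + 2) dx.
6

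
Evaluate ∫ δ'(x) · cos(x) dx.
0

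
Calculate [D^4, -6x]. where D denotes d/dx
-24D^{3}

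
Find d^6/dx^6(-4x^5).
0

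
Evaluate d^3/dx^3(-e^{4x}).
- 64 e^{4 x}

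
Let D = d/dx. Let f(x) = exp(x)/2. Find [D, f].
\frac{e^{x}}{2}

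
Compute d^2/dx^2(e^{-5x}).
25 e^{- 5 x}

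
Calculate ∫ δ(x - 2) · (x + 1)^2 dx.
9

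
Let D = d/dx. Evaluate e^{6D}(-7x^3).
- 7 x^{3} - 126 x^{2} - 756 x - 1512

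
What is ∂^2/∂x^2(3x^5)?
60 x^{3}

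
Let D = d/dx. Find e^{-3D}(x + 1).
x - 2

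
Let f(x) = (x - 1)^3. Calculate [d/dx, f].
3 \left(x - 1\right)^{2}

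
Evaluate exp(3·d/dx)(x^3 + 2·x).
x^{3} + 9 x^{2} + 29 x + 33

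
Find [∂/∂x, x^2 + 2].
2 x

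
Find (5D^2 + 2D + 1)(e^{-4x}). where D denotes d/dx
73 e^{- 4 x}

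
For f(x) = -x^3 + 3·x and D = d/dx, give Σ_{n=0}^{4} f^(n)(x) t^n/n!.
- t^{3} - 3 t^{2} x - 3 t \left(x^{2} - 1\right) - x^{3} + 3 x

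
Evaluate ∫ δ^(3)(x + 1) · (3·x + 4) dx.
0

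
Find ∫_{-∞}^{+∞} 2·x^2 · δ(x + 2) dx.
8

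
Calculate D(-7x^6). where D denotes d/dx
- 42 x^{5}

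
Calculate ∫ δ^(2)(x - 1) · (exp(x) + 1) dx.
e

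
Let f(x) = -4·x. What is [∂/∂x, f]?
-4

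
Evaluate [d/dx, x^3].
3 x^{2}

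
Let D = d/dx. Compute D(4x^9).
36 x^{8}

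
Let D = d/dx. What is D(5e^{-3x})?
- 15 e^{- 3 x}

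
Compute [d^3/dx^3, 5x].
15\frac{d^{2}}{dx^{2}}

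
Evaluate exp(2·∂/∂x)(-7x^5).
- 7 x^{5} - 70 x^{4} - 280 x^{3} - 560 x^{2} - 560 x - 224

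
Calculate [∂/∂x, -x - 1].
-1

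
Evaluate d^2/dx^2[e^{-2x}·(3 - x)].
4 \left(4 - x\right) e^{- 2 x}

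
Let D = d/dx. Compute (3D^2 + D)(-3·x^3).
9 x \left(- x - 6\right)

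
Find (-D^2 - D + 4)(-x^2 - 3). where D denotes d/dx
- 4 x^{2} + 2 x - 10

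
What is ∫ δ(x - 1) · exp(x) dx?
e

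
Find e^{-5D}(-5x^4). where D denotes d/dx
- 5 x^{4} + 100 x^{3} - 750 x^{2} + 2500 x - 3125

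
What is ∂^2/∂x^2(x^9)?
72 x^{7}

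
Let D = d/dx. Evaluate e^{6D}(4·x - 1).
4 x + 23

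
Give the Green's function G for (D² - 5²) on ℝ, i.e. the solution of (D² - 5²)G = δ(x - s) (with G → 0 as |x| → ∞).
-\frac{e^{-5|x-s|}}{10}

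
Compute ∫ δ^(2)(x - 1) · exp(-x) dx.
e^{-1}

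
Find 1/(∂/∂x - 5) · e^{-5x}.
- \frac{e^{- 5 x}}{10}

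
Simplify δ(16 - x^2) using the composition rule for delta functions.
\frac{\delta(x - 4) + \delta(x + 4)}{8}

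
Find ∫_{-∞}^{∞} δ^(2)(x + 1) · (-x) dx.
0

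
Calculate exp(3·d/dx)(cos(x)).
\cos{\left(x + 3 \right)}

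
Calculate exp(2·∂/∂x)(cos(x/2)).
\cos{\left(\frac{x}{2} + 1 \right)}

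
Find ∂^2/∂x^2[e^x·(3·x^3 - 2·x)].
\left(3 x^{3} + 18 x^{2} + 16 x - 4\right) e^{x}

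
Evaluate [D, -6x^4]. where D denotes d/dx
- 24 x^{3}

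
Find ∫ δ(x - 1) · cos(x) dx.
\cos{\left(1 \right)}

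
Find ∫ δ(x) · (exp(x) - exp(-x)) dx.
0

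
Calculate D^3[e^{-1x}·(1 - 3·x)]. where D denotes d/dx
\left(3 x - 10\right) e^{- x}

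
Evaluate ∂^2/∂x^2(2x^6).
60 x^{4}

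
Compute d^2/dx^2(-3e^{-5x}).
- 75 e^{- 5 x}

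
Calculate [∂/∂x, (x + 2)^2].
2 x + 4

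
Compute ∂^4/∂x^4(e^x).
e^{x}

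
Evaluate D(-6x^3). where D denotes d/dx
- 18 x^{2}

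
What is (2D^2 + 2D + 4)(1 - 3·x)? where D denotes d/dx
- 12 x - 2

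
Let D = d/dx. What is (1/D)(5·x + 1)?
\frac{5 x^{2}}{2} + x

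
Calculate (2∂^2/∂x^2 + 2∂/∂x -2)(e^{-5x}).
38 e^{- 5 x}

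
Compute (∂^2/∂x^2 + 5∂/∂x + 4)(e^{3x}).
28 e^{3 x}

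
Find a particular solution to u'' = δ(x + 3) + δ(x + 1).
\frac{|x + 3|}{2} + \frac{|x + 1|}{2}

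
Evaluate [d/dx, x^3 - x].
3 x^{2} - 1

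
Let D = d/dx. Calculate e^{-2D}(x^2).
x^{2} - 4 x + 4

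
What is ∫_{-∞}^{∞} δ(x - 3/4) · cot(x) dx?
\cot{\left(\frac{3}{4} \right)}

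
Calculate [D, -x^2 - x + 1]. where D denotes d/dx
- 2 x - 1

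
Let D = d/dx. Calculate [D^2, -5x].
-10D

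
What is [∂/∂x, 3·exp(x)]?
3 e^{x}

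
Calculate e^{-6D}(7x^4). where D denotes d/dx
7 x^{4} - 168 x^{3} + 1512 x^{2} - 6048 x + 9072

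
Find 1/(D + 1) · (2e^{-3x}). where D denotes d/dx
- e^{- 3 x}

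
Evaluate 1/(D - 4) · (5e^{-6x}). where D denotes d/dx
- \frac{e^{- 6 x}}{2}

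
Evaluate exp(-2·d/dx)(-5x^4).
- 5 x^{4} + 40 x^{3} - 120 x^{2} + 160 x - 80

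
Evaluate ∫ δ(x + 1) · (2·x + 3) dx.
1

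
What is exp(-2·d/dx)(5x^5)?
5 x^{5} - 50 x^{4} + 200 x^{3} - 400 x^{2} + 400 x - 160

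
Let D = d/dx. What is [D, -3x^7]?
- 21 x^{6}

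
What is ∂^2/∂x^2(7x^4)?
84 x^{2}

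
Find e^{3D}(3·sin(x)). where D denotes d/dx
3 \sin{\left(x + 3 \right)}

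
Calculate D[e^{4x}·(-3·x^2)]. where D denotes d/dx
6 x \left(- 2 x - 1\right) e^{4 x}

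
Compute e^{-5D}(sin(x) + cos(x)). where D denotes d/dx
\sqrt{2} \cos{\left(- x + \frac{\pi}{4} + 5 \right)}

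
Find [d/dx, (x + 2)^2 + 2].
2 x + 4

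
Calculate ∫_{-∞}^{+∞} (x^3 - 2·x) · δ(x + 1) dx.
1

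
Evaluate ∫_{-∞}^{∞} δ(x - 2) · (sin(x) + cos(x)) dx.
\cos{\left(2 \right)} + \sin{\left(2 \right)}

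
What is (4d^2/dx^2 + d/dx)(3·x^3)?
9 x \left(x + 8\right)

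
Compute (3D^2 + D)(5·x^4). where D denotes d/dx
20 x^{2} \left(x + 9\right)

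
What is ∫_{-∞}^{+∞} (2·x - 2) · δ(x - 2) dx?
2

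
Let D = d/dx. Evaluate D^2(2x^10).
180 x^{8}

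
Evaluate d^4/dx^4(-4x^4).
-96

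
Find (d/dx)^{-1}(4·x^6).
\frac{4 x^{7}}{7}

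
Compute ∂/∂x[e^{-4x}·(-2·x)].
2 \left(4 x - 1\right) e^{- 4 x}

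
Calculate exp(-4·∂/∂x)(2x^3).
2 x^{3} - 24 x^{2} + 96 x - 128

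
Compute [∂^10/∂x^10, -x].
-10\frac{d^{9}}{dx^{9}}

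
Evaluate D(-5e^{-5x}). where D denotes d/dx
25 e^{- 5 x}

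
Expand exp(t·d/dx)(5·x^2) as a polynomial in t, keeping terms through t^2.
5 t^{2} + 10 t x + 5 x^{2}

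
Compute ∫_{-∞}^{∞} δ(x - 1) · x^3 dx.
1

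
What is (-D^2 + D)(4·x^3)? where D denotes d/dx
12 x \left(x - 2\right)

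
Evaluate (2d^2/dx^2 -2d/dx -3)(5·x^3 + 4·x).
- 15 x^{3} - 30 x^{2} + 48 x - 8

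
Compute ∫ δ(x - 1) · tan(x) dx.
\tan{\left(1 \right)}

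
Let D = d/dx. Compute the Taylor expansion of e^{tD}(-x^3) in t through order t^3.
- t^{3} - 3 t^{2} x - 3 t x^{2} - x^{3}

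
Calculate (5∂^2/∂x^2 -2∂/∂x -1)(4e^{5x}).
456 e^{5 x}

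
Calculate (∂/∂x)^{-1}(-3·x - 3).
- \frac{3 x^{2}}{2} - 3 x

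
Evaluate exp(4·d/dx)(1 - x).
- x - 3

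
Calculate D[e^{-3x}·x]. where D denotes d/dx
\left(1 - 3 x\right) e^{- 3 x}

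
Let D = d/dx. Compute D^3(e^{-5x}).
- 125 e^{- 5 x}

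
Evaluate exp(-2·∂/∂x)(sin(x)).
\sin{\left(x - 2 \right)}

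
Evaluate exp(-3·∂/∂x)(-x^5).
- x^{5} + 15 x^{4} - 90 x^{3} + 270 x^{2} - 405 x + 243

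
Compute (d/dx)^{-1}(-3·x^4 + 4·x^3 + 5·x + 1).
- \frac{3 x^{5}}{5} + x^{4} + \frac{5 x^{2}}{2} + x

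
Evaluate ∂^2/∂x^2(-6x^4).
- 72 x^{2}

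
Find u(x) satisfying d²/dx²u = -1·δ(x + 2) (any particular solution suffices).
-\frac{|x + 2|}{2}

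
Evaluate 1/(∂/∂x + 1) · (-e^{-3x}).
\frac{e^{- 3 x}}{2}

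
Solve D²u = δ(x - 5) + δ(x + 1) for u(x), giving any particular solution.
\frac{|x - 5|}{2} + \frac{|x + 1|}{2}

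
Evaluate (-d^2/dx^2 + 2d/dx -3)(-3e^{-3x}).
54 e^{- 3 x}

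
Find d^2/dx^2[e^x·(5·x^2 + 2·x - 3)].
\left(5 x^{2} + 22 x + 11\right) e^{x}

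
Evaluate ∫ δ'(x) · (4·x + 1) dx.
-4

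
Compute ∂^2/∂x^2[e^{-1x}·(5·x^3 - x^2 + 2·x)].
\left(5 x^{3} - 31 x^{2} + 36 x - 6\right) e^{- x}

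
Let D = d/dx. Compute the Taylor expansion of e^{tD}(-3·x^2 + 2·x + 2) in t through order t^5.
- 3 t^{2} - 2 t \left(3 x - 1\right) - 3 x^{2} + 2 x + 2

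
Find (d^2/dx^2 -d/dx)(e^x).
0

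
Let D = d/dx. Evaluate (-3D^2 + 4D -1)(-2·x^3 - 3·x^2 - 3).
2 x^{3} - 21 x^{2} + 12 x + 21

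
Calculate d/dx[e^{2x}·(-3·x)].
\left(- 6 x - 3\right) e^{2 x}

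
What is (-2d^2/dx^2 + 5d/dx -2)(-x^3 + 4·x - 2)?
2 x^{3} - 15 x^{2} + 4 x + 24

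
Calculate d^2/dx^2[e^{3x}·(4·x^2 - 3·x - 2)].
\left(36 x^{2} + 21 x - 28\right) e^{3 x}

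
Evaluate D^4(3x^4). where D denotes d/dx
72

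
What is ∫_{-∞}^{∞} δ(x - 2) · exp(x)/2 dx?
\frac{e^{2}}{2}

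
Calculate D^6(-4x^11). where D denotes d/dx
- 1330560 x^{5}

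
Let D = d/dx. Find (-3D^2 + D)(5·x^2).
10 x - 30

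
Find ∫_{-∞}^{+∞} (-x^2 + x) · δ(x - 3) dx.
-6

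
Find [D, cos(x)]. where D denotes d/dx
- \sin{\left(x \right)}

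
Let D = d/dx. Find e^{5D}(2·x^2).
2 x^{2} + 20 x + 50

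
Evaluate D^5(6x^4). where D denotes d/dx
0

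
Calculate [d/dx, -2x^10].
- 20 x^{9}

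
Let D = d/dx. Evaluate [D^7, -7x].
-49D^{6}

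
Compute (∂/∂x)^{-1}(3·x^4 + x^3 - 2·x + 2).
\frac{3 x^{5}}{5} + \frac{x^{4}}{4} - x^{2} + 2 x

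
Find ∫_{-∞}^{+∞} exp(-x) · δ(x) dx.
1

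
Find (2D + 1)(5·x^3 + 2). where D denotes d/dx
5 x^{3} + 30 x^{2} + 2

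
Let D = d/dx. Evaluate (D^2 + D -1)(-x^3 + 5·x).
x^{3} - 3 x^{2} - 11 x + 5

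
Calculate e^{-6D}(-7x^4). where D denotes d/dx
- 7 x^{4} + 168 x^{3} - 1512 x^{2} + 6048 x - 9072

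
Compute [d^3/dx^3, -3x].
-9\frac{d^{2}}{dx^{2}}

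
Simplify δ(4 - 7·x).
\frac{\delta(x - 4/7)}{7}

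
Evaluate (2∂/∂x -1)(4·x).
8 - 4 x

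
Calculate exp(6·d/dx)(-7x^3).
- 7 x^{3} - 126 x^{2} - 756 x - 1512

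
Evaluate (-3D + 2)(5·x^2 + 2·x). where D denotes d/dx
10 x^{2} - 26 x - 6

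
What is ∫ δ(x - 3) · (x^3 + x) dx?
30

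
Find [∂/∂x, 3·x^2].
6 x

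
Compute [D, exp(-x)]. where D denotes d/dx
- e^{- x}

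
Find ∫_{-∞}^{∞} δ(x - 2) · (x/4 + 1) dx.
\frac{3}{2}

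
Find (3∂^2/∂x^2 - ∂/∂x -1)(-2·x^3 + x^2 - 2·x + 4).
2 x^{3} + 5 x^{2} - 36 x + 4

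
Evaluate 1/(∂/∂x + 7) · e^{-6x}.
e^{- 6 x}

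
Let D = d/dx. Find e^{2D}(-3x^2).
- 3 x^{2} - 12 x - 12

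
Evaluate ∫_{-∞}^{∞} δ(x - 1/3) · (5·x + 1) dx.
\frac{8}{3}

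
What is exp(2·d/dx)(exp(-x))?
e^{- x - 2}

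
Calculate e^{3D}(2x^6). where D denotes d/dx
2 x^{6} + 36 x^{5} + 270 x^{4} + 1080 x^{3} + 2430 x^{2} + 2916 x + 1458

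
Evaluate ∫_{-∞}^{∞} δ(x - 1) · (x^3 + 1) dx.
2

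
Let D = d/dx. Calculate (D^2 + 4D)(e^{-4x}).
0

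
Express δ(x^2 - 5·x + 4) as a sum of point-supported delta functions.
\frac{\delta(x - 4) + \delta(x - 1)}{3}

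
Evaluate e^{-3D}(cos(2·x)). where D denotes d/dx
\cos{\left(2 x - 6 \right)}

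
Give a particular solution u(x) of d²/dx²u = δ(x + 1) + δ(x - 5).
\frac{|x + 1|}{2} + \frac{|x - 5|}{2}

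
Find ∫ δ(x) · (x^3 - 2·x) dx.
0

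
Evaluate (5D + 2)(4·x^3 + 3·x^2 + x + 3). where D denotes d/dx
8 x^{3} + 66 x^{2} + 32 x + 11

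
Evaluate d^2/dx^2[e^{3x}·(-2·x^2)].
\left(- 18 x^{2} - 24 x - 4\right) e^{3 x}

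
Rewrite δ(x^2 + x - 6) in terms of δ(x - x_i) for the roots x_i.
\frac{\delta(x + 3) + \delta(x - 2)}{5}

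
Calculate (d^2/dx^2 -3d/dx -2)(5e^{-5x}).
190 e^{- 5 x}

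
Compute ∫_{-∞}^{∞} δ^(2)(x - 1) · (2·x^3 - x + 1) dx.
12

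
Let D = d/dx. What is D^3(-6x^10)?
- 4320 x^{7}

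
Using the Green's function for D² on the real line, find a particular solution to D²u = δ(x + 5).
\frac{|x + 5|}{2}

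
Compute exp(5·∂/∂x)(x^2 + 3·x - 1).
x^{2} + 13 x + 39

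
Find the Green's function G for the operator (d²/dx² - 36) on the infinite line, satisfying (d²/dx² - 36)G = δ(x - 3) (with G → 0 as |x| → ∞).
-\frac{e^{-6|x - 3|}}{12}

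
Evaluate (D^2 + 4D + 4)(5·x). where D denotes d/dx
20 x + 20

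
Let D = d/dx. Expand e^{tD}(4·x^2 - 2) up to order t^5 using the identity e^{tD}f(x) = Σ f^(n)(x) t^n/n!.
4 t^{2} + 8 t x + 4 x^{2} - 2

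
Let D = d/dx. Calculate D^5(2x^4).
0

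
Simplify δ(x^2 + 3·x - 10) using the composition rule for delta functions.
\frac{\delta(x + 5) + \delta(x - 2)}{7}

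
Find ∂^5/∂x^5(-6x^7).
- 15120 x^{2}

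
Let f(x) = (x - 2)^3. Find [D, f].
3 \left(x - 2\right)^{2}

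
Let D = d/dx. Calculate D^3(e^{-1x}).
- e^{- x}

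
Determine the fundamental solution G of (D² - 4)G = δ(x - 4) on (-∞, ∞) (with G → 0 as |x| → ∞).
-\frac{e^{-2|x - 4|}}{4}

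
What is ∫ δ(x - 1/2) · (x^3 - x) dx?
- \frac{3}{8}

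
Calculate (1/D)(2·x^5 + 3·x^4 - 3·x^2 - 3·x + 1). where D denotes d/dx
\frac{x^{6}}{3} + \frac{3 x^{5}}{5} - x^{3} - \frac{3 x^{2}}{2} + x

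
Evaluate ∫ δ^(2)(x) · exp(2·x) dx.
4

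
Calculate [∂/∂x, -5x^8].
- 40 x^{7}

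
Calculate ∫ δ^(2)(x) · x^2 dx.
2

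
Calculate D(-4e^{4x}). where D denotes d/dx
- 16 e^{4 x}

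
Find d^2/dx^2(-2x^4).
- 24 x^{2}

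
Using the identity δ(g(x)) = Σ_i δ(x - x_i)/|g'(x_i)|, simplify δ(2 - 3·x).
\frac{\delta(x - 2/3)}{3}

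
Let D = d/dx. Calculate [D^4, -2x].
-8D^{3}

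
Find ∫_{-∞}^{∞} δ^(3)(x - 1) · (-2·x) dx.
0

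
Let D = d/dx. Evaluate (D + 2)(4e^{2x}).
16 e^{2 x}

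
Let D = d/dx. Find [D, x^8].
8 x^{7}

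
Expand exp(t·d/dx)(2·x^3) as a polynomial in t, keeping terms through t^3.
2 t^{3} + 6 t^{2} x + 6 t x^{2} + 2 x^{3}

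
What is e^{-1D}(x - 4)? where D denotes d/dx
x - 5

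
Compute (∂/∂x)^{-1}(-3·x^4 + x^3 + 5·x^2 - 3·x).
- \frac{3 x^{5}}{5} + \frac{x^{4}}{4} + \frac{5 x^{3}}{3} - \frac{3 x^{2}}{2}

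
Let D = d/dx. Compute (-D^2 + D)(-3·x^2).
6 - 6 x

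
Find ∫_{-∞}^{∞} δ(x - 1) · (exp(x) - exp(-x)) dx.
2 \sinh{\left(1 \right)}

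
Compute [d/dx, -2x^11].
- 22 x^{10}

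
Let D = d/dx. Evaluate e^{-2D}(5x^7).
5 x^{7} - 70 x^{6} + 420 x^{5} - 1400 x^{4} + 2800 x^{3} - 3360 x^{2} + 2240 x - 640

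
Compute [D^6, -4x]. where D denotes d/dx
-24D^{5}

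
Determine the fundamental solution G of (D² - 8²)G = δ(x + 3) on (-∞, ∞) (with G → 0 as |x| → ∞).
-\frac{e^{-8|x + 3|}}{16}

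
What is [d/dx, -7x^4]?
- 28 x^{3}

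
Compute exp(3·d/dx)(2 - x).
- x - 1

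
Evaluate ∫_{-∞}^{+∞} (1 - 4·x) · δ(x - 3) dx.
-11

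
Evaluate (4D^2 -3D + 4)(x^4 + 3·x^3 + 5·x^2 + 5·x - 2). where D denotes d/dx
4 x^{4} + 41 x^{2} + 62 x + 17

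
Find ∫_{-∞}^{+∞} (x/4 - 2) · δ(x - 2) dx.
- \frac{3}{2}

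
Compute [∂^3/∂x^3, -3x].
-9\frac{d^{2}}{dx^{2}}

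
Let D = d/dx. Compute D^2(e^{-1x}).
e^{- x}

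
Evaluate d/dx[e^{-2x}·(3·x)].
3 \left(1 - 2 x\right) e^{- 2 x}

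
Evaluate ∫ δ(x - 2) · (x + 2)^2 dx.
16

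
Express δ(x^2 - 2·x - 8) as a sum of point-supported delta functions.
\frac{\delta(x + 2) + \delta(x - 4)}{6}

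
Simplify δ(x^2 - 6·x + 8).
\frac{\delta(x - 4) + \delta(x - 2)}{2}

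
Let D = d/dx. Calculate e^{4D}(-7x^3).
- 7 x^{3} - 84 x^{2} - 336 x - 448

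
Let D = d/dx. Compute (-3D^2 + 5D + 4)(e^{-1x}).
- 4 e^{- x}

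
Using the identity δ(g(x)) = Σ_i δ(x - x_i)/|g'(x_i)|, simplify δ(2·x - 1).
\frac{\delta(x - 1/2)}{2}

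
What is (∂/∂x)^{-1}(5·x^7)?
\frac{5 x^{8}}{8}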